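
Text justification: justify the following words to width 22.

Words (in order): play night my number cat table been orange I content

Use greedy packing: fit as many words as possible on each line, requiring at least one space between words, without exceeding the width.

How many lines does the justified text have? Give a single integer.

Answer: 3

Derivation:
Line 1: ['play', 'night', 'my', 'number'] (min_width=20, slack=2)
Line 2: ['cat', 'table', 'been', 'orange'] (min_width=21, slack=1)
Line 3: ['I', 'content'] (min_width=9, slack=13)
Total lines: 3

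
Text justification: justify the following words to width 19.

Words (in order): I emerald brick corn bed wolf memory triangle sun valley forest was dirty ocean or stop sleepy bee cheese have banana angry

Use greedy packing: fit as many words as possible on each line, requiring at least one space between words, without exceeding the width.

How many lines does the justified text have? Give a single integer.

Answer: 7

Derivation:
Line 1: ['I', 'emerald', 'brick'] (min_width=15, slack=4)
Line 2: ['corn', 'bed', 'wolf'] (min_width=13, slack=6)
Line 3: ['memory', 'triangle', 'sun'] (min_width=19, slack=0)
Line 4: ['valley', 'forest', 'was'] (min_width=17, slack=2)
Line 5: ['dirty', 'ocean', 'or', 'stop'] (min_width=19, slack=0)
Line 6: ['sleepy', 'bee', 'cheese'] (min_width=17, slack=2)
Line 7: ['have', 'banana', 'angry'] (min_width=17, slack=2)
Total lines: 7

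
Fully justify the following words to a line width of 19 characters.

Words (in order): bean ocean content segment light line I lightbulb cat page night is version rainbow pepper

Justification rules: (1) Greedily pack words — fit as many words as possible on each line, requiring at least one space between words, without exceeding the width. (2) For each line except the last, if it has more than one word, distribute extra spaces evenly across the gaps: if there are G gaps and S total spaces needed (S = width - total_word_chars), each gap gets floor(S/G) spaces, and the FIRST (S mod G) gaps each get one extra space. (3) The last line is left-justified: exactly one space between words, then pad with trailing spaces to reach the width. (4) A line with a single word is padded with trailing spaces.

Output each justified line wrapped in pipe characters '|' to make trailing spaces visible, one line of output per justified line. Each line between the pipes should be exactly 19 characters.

Answer: |bean  ocean content|
|segment  light line|
|I   lightbulb   cat|
|page    night    is|
|version     rainbow|
|pepper             |

Derivation:
Line 1: ['bean', 'ocean', 'content'] (min_width=18, slack=1)
Line 2: ['segment', 'light', 'line'] (min_width=18, slack=1)
Line 3: ['I', 'lightbulb', 'cat'] (min_width=15, slack=4)
Line 4: ['page', 'night', 'is'] (min_width=13, slack=6)
Line 5: ['version', 'rainbow'] (min_width=15, slack=4)
Line 6: ['pepper'] (min_width=6, slack=13)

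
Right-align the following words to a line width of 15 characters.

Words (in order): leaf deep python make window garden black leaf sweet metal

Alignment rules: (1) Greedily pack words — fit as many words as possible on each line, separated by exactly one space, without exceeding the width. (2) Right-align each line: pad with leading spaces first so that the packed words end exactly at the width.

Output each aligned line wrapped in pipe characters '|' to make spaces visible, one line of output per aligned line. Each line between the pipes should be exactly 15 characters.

Answer: |      leaf deep|
|    python make|
|  window garden|
|     black leaf|
|    sweet metal|

Derivation:
Line 1: ['leaf', 'deep'] (min_width=9, slack=6)
Line 2: ['python', 'make'] (min_width=11, slack=4)
Line 3: ['window', 'garden'] (min_width=13, slack=2)
Line 4: ['black', 'leaf'] (min_width=10, slack=5)
Line 5: ['sweet', 'metal'] (min_width=11, slack=4)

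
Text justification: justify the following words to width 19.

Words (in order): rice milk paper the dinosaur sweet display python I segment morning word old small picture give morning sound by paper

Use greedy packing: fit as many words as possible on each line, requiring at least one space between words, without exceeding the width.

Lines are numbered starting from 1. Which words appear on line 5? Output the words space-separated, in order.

Answer: word old small

Derivation:
Line 1: ['rice', 'milk', 'paper', 'the'] (min_width=19, slack=0)
Line 2: ['dinosaur', 'sweet'] (min_width=14, slack=5)
Line 3: ['display', 'python', 'I'] (min_width=16, slack=3)
Line 4: ['segment', 'morning'] (min_width=15, slack=4)
Line 5: ['word', 'old', 'small'] (min_width=14, slack=5)
Line 6: ['picture', 'give'] (min_width=12, slack=7)
Line 7: ['morning', 'sound', 'by'] (min_width=16, slack=3)
Line 8: ['paper'] (min_width=5, slack=14)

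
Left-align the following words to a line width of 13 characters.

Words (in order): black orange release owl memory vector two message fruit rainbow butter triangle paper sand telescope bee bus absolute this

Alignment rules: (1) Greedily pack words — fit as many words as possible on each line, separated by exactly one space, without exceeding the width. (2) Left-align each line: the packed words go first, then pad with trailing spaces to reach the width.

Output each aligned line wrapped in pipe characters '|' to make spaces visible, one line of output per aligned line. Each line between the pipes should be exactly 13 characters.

Line 1: ['black', 'orange'] (min_width=12, slack=1)
Line 2: ['release', 'owl'] (min_width=11, slack=2)
Line 3: ['memory', 'vector'] (min_width=13, slack=0)
Line 4: ['two', 'message'] (min_width=11, slack=2)
Line 5: ['fruit', 'rainbow'] (min_width=13, slack=0)
Line 6: ['butter'] (min_width=6, slack=7)
Line 7: ['triangle'] (min_width=8, slack=5)
Line 8: ['paper', 'sand'] (min_width=10, slack=3)
Line 9: ['telescope', 'bee'] (min_width=13, slack=0)
Line 10: ['bus', 'absolute'] (min_width=12, slack=1)
Line 11: ['this'] (min_width=4, slack=9)

Answer: |black orange |
|release owl  |
|memory vector|
|two message  |
|fruit rainbow|
|butter       |
|triangle     |
|paper sand   |
|telescope bee|
|bus absolute |
|this         |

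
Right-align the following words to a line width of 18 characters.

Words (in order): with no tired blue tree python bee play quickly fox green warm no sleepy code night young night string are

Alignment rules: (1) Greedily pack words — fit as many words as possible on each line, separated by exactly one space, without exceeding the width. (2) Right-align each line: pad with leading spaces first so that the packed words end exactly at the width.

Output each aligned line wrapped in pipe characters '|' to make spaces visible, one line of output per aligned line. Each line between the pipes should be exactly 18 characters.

Answer: |with no tired blue|
|   tree python bee|
|  play quickly fox|
|     green warm no|
| sleepy code night|
|young night string|
|               are|

Derivation:
Line 1: ['with', 'no', 'tired', 'blue'] (min_width=18, slack=0)
Line 2: ['tree', 'python', 'bee'] (min_width=15, slack=3)
Line 3: ['play', 'quickly', 'fox'] (min_width=16, slack=2)
Line 4: ['green', 'warm', 'no'] (min_width=13, slack=5)
Line 5: ['sleepy', 'code', 'night'] (min_width=17, slack=1)
Line 6: ['young', 'night', 'string'] (min_width=18, slack=0)
Line 7: ['are'] (min_width=3, slack=15)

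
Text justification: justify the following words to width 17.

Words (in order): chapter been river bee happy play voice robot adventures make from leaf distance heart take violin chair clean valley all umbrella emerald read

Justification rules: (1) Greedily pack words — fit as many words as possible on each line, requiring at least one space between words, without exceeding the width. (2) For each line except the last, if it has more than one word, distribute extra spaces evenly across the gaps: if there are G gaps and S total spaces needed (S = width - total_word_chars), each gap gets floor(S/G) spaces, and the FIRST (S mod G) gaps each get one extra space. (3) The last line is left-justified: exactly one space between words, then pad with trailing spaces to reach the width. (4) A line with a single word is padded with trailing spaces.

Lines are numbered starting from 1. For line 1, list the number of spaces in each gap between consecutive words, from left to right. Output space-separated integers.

Line 1: ['chapter', 'been'] (min_width=12, slack=5)
Line 2: ['river', 'bee', 'happy'] (min_width=15, slack=2)
Line 3: ['play', 'voice', 'robot'] (min_width=16, slack=1)
Line 4: ['adventures', 'make'] (min_width=15, slack=2)
Line 5: ['from', 'leaf'] (min_width=9, slack=8)
Line 6: ['distance', 'heart'] (min_width=14, slack=3)
Line 7: ['take', 'violin', 'chair'] (min_width=17, slack=0)
Line 8: ['clean', 'valley', 'all'] (min_width=16, slack=1)
Line 9: ['umbrella', 'emerald'] (min_width=16, slack=1)
Line 10: ['read'] (min_width=4, slack=13)

Answer: 6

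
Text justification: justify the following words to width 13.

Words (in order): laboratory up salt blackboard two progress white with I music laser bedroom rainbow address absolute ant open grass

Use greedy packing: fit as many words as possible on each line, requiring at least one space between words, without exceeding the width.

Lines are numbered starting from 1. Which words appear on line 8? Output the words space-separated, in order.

Line 1: ['laboratory', 'up'] (min_width=13, slack=0)
Line 2: ['salt'] (min_width=4, slack=9)
Line 3: ['blackboard'] (min_width=10, slack=3)
Line 4: ['two', 'progress'] (min_width=12, slack=1)
Line 5: ['white', 'with', 'I'] (min_width=12, slack=1)
Line 6: ['music', 'laser'] (min_width=11, slack=2)
Line 7: ['bedroom'] (min_width=7, slack=6)
Line 8: ['rainbow'] (min_width=7, slack=6)
Line 9: ['address'] (min_width=7, slack=6)
Line 10: ['absolute', 'ant'] (min_width=12, slack=1)
Line 11: ['open', 'grass'] (min_width=10, slack=3)

Answer: rainbow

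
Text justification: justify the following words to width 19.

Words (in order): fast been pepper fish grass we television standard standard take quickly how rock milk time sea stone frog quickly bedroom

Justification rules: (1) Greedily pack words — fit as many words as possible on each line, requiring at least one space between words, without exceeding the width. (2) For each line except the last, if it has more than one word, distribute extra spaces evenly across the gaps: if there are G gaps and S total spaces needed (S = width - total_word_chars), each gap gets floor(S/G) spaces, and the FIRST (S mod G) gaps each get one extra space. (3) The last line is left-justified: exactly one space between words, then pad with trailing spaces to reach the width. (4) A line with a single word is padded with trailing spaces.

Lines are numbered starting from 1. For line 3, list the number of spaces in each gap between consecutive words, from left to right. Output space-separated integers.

Line 1: ['fast', 'been', 'pepper'] (min_width=16, slack=3)
Line 2: ['fish', 'grass', 'we'] (min_width=13, slack=6)
Line 3: ['television', 'standard'] (min_width=19, slack=0)
Line 4: ['standard', 'take'] (min_width=13, slack=6)
Line 5: ['quickly', 'how', 'rock'] (min_width=16, slack=3)
Line 6: ['milk', 'time', 'sea', 'stone'] (min_width=19, slack=0)
Line 7: ['frog', 'quickly'] (min_width=12, slack=7)
Line 8: ['bedroom'] (min_width=7, slack=12)

Answer: 1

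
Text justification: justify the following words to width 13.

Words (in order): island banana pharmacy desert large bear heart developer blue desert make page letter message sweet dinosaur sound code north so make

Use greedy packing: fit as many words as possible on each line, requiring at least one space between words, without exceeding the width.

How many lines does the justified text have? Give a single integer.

Answer: 12

Derivation:
Line 1: ['island', 'banana'] (min_width=13, slack=0)
Line 2: ['pharmacy'] (min_width=8, slack=5)
Line 3: ['desert', 'large'] (min_width=12, slack=1)
Line 4: ['bear', 'heart'] (min_width=10, slack=3)
Line 5: ['developer'] (min_width=9, slack=4)
Line 6: ['blue', 'desert'] (min_width=11, slack=2)
Line 7: ['make', 'page'] (min_width=9, slack=4)
Line 8: ['letter'] (min_width=6, slack=7)
Line 9: ['message', 'sweet'] (min_width=13, slack=0)
Line 10: ['dinosaur'] (min_width=8, slack=5)
Line 11: ['sound', 'code'] (min_width=10, slack=3)
Line 12: ['north', 'so', 'make'] (min_width=13, slack=0)
Total lines: 12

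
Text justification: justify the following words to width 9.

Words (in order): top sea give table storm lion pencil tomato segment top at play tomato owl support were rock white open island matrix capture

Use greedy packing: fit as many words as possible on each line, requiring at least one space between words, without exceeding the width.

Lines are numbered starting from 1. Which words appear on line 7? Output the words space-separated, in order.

Answer: tomato

Derivation:
Line 1: ['top', 'sea'] (min_width=7, slack=2)
Line 2: ['give'] (min_width=4, slack=5)
Line 3: ['table'] (min_width=5, slack=4)
Line 4: ['storm'] (min_width=5, slack=4)
Line 5: ['lion'] (min_width=4, slack=5)
Line 6: ['pencil'] (min_width=6, slack=3)
Line 7: ['tomato'] (min_width=6, slack=3)
Line 8: ['segment'] (min_width=7, slack=2)
Line 9: ['top', 'at'] (min_width=6, slack=3)
Line 10: ['play'] (min_width=4, slack=5)
Line 11: ['tomato'] (min_width=6, slack=3)
Line 12: ['owl'] (min_width=3, slack=6)
Line 13: ['support'] (min_width=7, slack=2)
Line 14: ['were', 'rock'] (min_width=9, slack=0)
Line 15: ['white'] (min_width=5, slack=4)
Line 16: ['open'] (min_width=4, slack=5)
Line 17: ['island'] (min_width=6, slack=3)
Line 18: ['matrix'] (min_width=6, slack=3)
Line 19: ['capture'] (min_width=7, slack=2)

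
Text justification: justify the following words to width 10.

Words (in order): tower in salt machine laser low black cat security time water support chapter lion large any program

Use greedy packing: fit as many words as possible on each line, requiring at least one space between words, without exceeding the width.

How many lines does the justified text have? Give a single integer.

Line 1: ['tower', 'in'] (min_width=8, slack=2)
Line 2: ['salt'] (min_width=4, slack=6)
Line 3: ['machine'] (min_width=7, slack=3)
Line 4: ['laser', 'low'] (min_width=9, slack=1)
Line 5: ['black', 'cat'] (min_width=9, slack=1)
Line 6: ['security'] (min_width=8, slack=2)
Line 7: ['time', 'water'] (min_width=10, slack=0)
Line 8: ['support'] (min_width=7, slack=3)
Line 9: ['chapter'] (min_width=7, slack=3)
Line 10: ['lion', 'large'] (min_width=10, slack=0)
Line 11: ['any'] (min_width=3, slack=7)
Line 12: ['program'] (min_width=7, slack=3)
Total lines: 12

Answer: 12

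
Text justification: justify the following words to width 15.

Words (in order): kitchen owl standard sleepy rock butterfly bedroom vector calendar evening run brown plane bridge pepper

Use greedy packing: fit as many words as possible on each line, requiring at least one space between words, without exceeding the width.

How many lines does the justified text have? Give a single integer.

Line 1: ['kitchen', 'owl'] (min_width=11, slack=4)
Line 2: ['standard', 'sleepy'] (min_width=15, slack=0)
Line 3: ['rock', 'butterfly'] (min_width=14, slack=1)
Line 4: ['bedroom', 'vector'] (min_width=14, slack=1)
Line 5: ['calendar'] (min_width=8, slack=7)
Line 6: ['evening', 'run'] (min_width=11, slack=4)
Line 7: ['brown', 'plane'] (min_width=11, slack=4)
Line 8: ['bridge', 'pepper'] (min_width=13, slack=2)
Total lines: 8

Answer: 8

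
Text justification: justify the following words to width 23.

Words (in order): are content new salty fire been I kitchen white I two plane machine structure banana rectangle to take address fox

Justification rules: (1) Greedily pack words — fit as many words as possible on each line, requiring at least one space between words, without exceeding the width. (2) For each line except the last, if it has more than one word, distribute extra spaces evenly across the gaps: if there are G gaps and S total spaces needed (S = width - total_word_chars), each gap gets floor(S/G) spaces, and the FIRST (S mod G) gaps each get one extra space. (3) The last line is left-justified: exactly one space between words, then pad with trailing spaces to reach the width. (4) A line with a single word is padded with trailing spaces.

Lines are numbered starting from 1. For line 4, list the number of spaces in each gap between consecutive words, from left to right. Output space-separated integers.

Answer: 7

Derivation:
Line 1: ['are', 'content', 'new', 'salty'] (min_width=21, slack=2)
Line 2: ['fire', 'been', 'I', 'kitchen'] (min_width=19, slack=4)
Line 3: ['white', 'I', 'two', 'plane'] (min_width=17, slack=6)
Line 4: ['machine', 'structure'] (min_width=17, slack=6)
Line 5: ['banana', 'rectangle', 'to'] (min_width=19, slack=4)
Line 6: ['take', 'address', 'fox'] (min_width=16, slack=7)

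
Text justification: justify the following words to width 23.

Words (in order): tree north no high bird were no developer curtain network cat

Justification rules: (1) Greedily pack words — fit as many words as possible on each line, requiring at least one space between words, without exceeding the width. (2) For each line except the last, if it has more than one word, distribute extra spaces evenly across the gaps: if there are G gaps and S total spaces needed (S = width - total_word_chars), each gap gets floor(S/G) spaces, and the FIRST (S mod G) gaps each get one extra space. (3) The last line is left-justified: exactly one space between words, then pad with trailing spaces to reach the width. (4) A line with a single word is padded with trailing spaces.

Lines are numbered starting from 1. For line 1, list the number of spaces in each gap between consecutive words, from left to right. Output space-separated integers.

Answer: 1 1 1 1

Derivation:
Line 1: ['tree', 'north', 'no', 'high', 'bird'] (min_width=23, slack=0)
Line 2: ['were', 'no', 'developer'] (min_width=17, slack=6)
Line 3: ['curtain', 'network', 'cat'] (min_width=19, slack=4)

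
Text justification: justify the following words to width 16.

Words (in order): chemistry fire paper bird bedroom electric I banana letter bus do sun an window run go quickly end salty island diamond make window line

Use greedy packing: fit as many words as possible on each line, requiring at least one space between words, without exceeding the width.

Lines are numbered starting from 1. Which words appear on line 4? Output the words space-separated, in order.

Line 1: ['chemistry', 'fire'] (min_width=14, slack=2)
Line 2: ['paper', 'bird'] (min_width=10, slack=6)
Line 3: ['bedroom', 'electric'] (min_width=16, slack=0)
Line 4: ['I', 'banana', 'letter'] (min_width=15, slack=1)
Line 5: ['bus', 'do', 'sun', 'an'] (min_width=13, slack=3)
Line 6: ['window', 'run', 'go'] (min_width=13, slack=3)
Line 7: ['quickly', 'end'] (min_width=11, slack=5)
Line 8: ['salty', 'island'] (min_width=12, slack=4)
Line 9: ['diamond', 'make'] (min_width=12, slack=4)
Line 10: ['window', 'line'] (min_width=11, slack=5)

Answer: I banana letter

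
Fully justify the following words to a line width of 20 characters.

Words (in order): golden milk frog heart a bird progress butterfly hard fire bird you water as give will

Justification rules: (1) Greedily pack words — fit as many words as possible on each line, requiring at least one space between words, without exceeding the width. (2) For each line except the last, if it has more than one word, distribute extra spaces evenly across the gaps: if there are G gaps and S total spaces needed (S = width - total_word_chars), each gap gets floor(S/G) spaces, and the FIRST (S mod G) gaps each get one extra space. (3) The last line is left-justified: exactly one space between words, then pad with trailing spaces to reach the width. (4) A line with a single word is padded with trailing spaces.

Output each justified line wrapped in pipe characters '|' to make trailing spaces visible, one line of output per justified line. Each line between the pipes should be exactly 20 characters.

Line 1: ['golden', 'milk', 'frog'] (min_width=16, slack=4)
Line 2: ['heart', 'a', 'bird'] (min_width=12, slack=8)
Line 3: ['progress', 'butterfly'] (min_width=18, slack=2)
Line 4: ['hard', 'fire', 'bird', 'you'] (min_width=18, slack=2)
Line 5: ['water', 'as', 'give', 'will'] (min_width=18, slack=2)

Answer: |golden   milk   frog|
|heart     a     bird|
|progress   butterfly|
|hard  fire  bird you|
|water as give will  |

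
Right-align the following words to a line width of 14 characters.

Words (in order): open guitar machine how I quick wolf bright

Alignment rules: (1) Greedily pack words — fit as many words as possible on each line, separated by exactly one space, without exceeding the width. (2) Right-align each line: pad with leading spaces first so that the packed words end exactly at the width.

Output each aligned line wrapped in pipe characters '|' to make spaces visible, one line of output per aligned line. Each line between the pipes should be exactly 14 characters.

Line 1: ['open', 'guitar'] (min_width=11, slack=3)
Line 2: ['machine', 'how', 'I'] (min_width=13, slack=1)
Line 3: ['quick', 'wolf'] (min_width=10, slack=4)
Line 4: ['bright'] (min_width=6, slack=8)

Answer: |   open guitar|
| machine how I|
|    quick wolf|
|        bright|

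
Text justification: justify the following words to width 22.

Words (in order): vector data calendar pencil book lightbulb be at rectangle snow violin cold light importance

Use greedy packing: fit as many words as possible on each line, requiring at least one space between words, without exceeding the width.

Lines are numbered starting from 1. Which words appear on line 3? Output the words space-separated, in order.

Answer: be at rectangle snow

Derivation:
Line 1: ['vector', 'data', 'calendar'] (min_width=20, slack=2)
Line 2: ['pencil', 'book', 'lightbulb'] (min_width=21, slack=1)
Line 3: ['be', 'at', 'rectangle', 'snow'] (min_width=20, slack=2)
Line 4: ['violin', 'cold', 'light'] (min_width=17, slack=5)
Line 5: ['importance'] (min_width=10, slack=12)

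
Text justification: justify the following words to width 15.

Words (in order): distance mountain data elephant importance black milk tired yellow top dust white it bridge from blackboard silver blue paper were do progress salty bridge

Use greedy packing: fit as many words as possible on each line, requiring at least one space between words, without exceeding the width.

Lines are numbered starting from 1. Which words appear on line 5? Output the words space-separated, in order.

Line 1: ['distance'] (min_width=8, slack=7)
Line 2: ['mountain', 'data'] (min_width=13, slack=2)
Line 3: ['elephant'] (min_width=8, slack=7)
Line 4: ['importance'] (min_width=10, slack=5)
Line 5: ['black', 'milk'] (min_width=10, slack=5)
Line 6: ['tired', 'yellow'] (min_width=12, slack=3)
Line 7: ['top', 'dust', 'white'] (min_width=14, slack=1)
Line 8: ['it', 'bridge', 'from'] (min_width=14, slack=1)
Line 9: ['blackboard'] (min_width=10, slack=5)
Line 10: ['silver', 'blue'] (min_width=11, slack=4)
Line 11: ['paper', 'were', 'do'] (min_width=13, slack=2)
Line 12: ['progress', 'salty'] (min_width=14, slack=1)
Line 13: ['bridge'] (min_width=6, slack=9)

Answer: black milk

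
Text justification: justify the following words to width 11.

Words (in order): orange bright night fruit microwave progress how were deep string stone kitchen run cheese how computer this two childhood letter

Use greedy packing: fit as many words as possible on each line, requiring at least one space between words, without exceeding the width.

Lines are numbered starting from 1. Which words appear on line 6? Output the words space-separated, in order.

Line 1: ['orange'] (min_width=6, slack=5)
Line 2: ['bright'] (min_width=6, slack=5)
Line 3: ['night', 'fruit'] (min_width=11, slack=0)
Line 4: ['microwave'] (min_width=9, slack=2)
Line 5: ['progress'] (min_width=8, slack=3)
Line 6: ['how', 'were'] (min_width=8, slack=3)
Line 7: ['deep', 'string'] (min_width=11, slack=0)
Line 8: ['stone'] (min_width=5, slack=6)
Line 9: ['kitchen', 'run'] (min_width=11, slack=0)
Line 10: ['cheese', 'how'] (min_width=10, slack=1)
Line 11: ['computer'] (min_width=8, slack=3)
Line 12: ['this', 'two'] (min_width=8, slack=3)
Line 13: ['childhood'] (min_width=9, slack=2)
Line 14: ['letter'] (min_width=6, slack=5)

Answer: how were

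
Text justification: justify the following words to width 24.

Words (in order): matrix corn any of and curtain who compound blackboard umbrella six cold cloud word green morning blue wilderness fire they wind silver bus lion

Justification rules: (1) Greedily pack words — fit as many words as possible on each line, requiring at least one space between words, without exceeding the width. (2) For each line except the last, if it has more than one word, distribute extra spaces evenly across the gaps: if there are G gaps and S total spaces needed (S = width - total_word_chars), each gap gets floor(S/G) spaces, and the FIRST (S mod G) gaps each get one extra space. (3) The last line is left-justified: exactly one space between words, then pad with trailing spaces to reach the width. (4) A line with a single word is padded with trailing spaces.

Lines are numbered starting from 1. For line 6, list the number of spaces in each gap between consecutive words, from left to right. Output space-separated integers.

Answer: 2 2 2

Derivation:
Line 1: ['matrix', 'corn', 'any', 'of', 'and'] (min_width=22, slack=2)
Line 2: ['curtain', 'who', 'compound'] (min_width=20, slack=4)
Line 3: ['blackboard', 'umbrella', 'six'] (min_width=23, slack=1)
Line 4: ['cold', 'cloud', 'word', 'green'] (min_width=21, slack=3)
Line 5: ['morning', 'blue', 'wilderness'] (min_width=23, slack=1)
Line 6: ['fire', 'they', 'wind', 'silver'] (min_width=21, slack=3)
Line 7: ['bus', 'lion'] (min_width=8, slack=16)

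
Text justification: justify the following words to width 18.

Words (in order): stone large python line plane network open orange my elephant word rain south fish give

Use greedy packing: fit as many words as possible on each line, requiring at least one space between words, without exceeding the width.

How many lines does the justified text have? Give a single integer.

Answer: 5

Derivation:
Line 1: ['stone', 'large', 'python'] (min_width=18, slack=0)
Line 2: ['line', 'plane', 'network'] (min_width=18, slack=0)
Line 3: ['open', 'orange', 'my'] (min_width=14, slack=4)
Line 4: ['elephant', 'word', 'rain'] (min_width=18, slack=0)
Line 5: ['south', 'fish', 'give'] (min_width=15, slack=3)
Total lines: 5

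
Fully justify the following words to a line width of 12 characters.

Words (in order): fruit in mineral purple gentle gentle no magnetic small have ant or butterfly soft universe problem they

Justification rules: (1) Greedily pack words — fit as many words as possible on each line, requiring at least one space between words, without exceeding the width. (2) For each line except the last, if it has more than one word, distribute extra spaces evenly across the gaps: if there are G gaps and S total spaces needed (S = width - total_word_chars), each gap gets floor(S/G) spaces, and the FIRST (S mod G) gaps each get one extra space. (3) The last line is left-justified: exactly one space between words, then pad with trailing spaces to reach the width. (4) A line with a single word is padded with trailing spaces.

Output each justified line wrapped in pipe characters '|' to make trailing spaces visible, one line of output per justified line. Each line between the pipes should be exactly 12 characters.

Answer: |fruit     in|
|mineral     |
|purple      |
|gentle      |
|gentle    no|
|magnetic    |
|small   have|
|ant       or|
|butterfly   |
|soft        |
|universe    |
|problem they|

Derivation:
Line 1: ['fruit', 'in'] (min_width=8, slack=4)
Line 2: ['mineral'] (min_width=7, slack=5)
Line 3: ['purple'] (min_width=6, slack=6)
Line 4: ['gentle'] (min_width=6, slack=6)
Line 5: ['gentle', 'no'] (min_width=9, slack=3)
Line 6: ['magnetic'] (min_width=8, slack=4)
Line 7: ['small', 'have'] (min_width=10, slack=2)
Line 8: ['ant', 'or'] (min_width=6, slack=6)
Line 9: ['butterfly'] (min_width=9, slack=3)
Line 10: ['soft'] (min_width=4, slack=8)
Line 11: ['universe'] (min_width=8, slack=4)
Line 12: ['problem', 'they'] (min_width=12, slack=0)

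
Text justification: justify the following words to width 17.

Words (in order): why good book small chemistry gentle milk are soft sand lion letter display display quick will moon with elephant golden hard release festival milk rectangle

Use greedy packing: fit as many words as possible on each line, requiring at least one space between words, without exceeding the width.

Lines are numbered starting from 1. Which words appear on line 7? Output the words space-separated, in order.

Answer: will moon with

Derivation:
Line 1: ['why', 'good', 'book'] (min_width=13, slack=4)
Line 2: ['small', 'chemistry'] (min_width=15, slack=2)
Line 3: ['gentle', 'milk', 'are'] (min_width=15, slack=2)
Line 4: ['soft', 'sand', 'lion'] (min_width=14, slack=3)
Line 5: ['letter', 'display'] (min_width=14, slack=3)
Line 6: ['display', 'quick'] (min_width=13, slack=4)
Line 7: ['will', 'moon', 'with'] (min_width=14, slack=3)
Line 8: ['elephant', 'golden'] (min_width=15, slack=2)
Line 9: ['hard', 'release'] (min_width=12, slack=5)
Line 10: ['festival', 'milk'] (min_width=13, slack=4)
Line 11: ['rectangle'] (min_width=9, slack=8)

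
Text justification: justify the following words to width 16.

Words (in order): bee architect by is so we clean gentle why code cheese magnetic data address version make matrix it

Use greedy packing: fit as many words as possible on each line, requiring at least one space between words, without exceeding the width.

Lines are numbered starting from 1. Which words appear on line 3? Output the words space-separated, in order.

Answer: gentle why code

Derivation:
Line 1: ['bee', 'architect', 'by'] (min_width=16, slack=0)
Line 2: ['is', 'so', 'we', 'clean'] (min_width=14, slack=2)
Line 3: ['gentle', 'why', 'code'] (min_width=15, slack=1)
Line 4: ['cheese', 'magnetic'] (min_width=15, slack=1)
Line 5: ['data', 'address'] (min_width=12, slack=4)
Line 6: ['version', 'make'] (min_width=12, slack=4)
Line 7: ['matrix', 'it'] (min_width=9, slack=7)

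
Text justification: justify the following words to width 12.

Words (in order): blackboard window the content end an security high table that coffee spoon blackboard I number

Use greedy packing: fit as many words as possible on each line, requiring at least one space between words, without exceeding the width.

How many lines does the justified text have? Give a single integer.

Answer: 9

Derivation:
Line 1: ['blackboard'] (min_width=10, slack=2)
Line 2: ['window', 'the'] (min_width=10, slack=2)
Line 3: ['content', 'end'] (min_width=11, slack=1)
Line 4: ['an', 'security'] (min_width=11, slack=1)
Line 5: ['high', 'table'] (min_width=10, slack=2)
Line 6: ['that', 'coffee'] (min_width=11, slack=1)
Line 7: ['spoon'] (min_width=5, slack=7)
Line 8: ['blackboard', 'I'] (min_width=12, slack=0)
Line 9: ['number'] (min_width=6, slack=6)
Total lines: 9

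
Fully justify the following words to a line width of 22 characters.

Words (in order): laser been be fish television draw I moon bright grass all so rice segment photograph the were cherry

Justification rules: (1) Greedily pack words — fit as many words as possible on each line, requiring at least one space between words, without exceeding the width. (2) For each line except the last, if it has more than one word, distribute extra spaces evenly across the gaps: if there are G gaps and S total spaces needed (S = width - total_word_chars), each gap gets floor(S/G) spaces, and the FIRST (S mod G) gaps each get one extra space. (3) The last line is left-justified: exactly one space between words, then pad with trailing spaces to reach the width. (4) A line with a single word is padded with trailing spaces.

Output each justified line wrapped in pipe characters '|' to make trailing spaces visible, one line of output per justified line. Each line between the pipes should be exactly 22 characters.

Answer: |laser   been  be  fish|
|television draw I moon|
|bright  grass  all  so|
|rice           segment|
|photograph   the  were|
|cherry                |

Derivation:
Line 1: ['laser', 'been', 'be', 'fish'] (min_width=18, slack=4)
Line 2: ['television', 'draw', 'I', 'moon'] (min_width=22, slack=0)
Line 3: ['bright', 'grass', 'all', 'so'] (min_width=19, slack=3)
Line 4: ['rice', 'segment'] (min_width=12, slack=10)
Line 5: ['photograph', 'the', 'were'] (min_width=19, slack=3)
Line 6: ['cherry'] (min_width=6, slack=16)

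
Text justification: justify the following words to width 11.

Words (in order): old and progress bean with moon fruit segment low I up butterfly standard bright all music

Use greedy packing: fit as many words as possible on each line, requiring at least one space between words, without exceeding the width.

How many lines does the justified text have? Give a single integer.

Line 1: ['old', 'and'] (min_width=7, slack=4)
Line 2: ['progress'] (min_width=8, slack=3)
Line 3: ['bean', 'with'] (min_width=9, slack=2)
Line 4: ['moon', 'fruit'] (min_width=10, slack=1)
Line 5: ['segment', 'low'] (min_width=11, slack=0)
Line 6: ['I', 'up'] (min_width=4, slack=7)
Line 7: ['butterfly'] (min_width=9, slack=2)
Line 8: ['standard'] (min_width=8, slack=3)
Line 9: ['bright', 'all'] (min_width=10, slack=1)
Line 10: ['music'] (min_width=5, slack=6)
Total lines: 10

Answer: 10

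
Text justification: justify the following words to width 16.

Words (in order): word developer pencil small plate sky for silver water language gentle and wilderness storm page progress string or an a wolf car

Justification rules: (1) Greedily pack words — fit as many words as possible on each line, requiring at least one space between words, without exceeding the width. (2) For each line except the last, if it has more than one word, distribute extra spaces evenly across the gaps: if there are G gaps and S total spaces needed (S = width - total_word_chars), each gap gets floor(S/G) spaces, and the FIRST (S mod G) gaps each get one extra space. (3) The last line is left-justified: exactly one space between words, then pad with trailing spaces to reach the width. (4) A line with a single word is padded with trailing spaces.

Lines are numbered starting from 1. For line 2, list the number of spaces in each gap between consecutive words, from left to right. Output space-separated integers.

Line 1: ['word', 'developer'] (min_width=14, slack=2)
Line 2: ['pencil', 'small'] (min_width=12, slack=4)
Line 3: ['plate', 'sky', 'for'] (min_width=13, slack=3)
Line 4: ['silver', 'water'] (min_width=12, slack=4)
Line 5: ['language', 'gentle'] (min_width=15, slack=1)
Line 6: ['and', 'wilderness'] (min_width=14, slack=2)
Line 7: ['storm', 'page'] (min_width=10, slack=6)
Line 8: ['progress', 'string'] (min_width=15, slack=1)
Line 9: ['or', 'an', 'a', 'wolf', 'car'] (min_width=16, slack=0)

Answer: 5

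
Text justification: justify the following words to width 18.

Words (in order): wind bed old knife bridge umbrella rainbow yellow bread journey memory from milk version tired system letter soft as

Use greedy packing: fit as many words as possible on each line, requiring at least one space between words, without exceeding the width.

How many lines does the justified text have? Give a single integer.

Line 1: ['wind', 'bed', 'old', 'knife'] (min_width=18, slack=0)
Line 2: ['bridge', 'umbrella'] (min_width=15, slack=3)
Line 3: ['rainbow', 'yellow'] (min_width=14, slack=4)
Line 4: ['bread', 'journey'] (min_width=13, slack=5)
Line 5: ['memory', 'from', 'milk'] (min_width=16, slack=2)
Line 6: ['version', 'tired'] (min_width=13, slack=5)
Line 7: ['system', 'letter', 'soft'] (min_width=18, slack=0)
Line 8: ['as'] (min_width=2, slack=16)
Total lines: 8

Answer: 8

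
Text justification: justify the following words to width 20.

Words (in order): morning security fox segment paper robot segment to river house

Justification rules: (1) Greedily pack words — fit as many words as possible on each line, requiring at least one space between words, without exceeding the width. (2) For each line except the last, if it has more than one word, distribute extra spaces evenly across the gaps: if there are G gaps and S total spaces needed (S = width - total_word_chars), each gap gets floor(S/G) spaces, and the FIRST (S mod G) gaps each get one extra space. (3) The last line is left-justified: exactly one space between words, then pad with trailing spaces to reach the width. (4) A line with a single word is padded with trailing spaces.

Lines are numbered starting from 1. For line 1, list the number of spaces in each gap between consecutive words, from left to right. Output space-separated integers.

Answer: 1 1

Derivation:
Line 1: ['morning', 'security', 'fox'] (min_width=20, slack=0)
Line 2: ['segment', 'paper', 'robot'] (min_width=19, slack=1)
Line 3: ['segment', 'to', 'river'] (min_width=16, slack=4)
Line 4: ['house'] (min_width=5, slack=15)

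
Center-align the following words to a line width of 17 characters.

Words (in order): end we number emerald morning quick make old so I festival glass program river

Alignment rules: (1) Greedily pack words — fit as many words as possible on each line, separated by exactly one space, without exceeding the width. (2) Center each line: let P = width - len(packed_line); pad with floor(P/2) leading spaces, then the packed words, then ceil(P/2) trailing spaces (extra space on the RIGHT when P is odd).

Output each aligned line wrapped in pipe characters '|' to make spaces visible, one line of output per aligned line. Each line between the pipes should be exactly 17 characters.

Line 1: ['end', 'we', 'number'] (min_width=13, slack=4)
Line 2: ['emerald', 'morning'] (min_width=15, slack=2)
Line 3: ['quick', 'make', 'old', 'so'] (min_width=17, slack=0)
Line 4: ['I', 'festival', 'glass'] (min_width=16, slack=1)
Line 5: ['program', 'river'] (min_width=13, slack=4)

Answer: |  end we number  |
| emerald morning |
|quick make old so|
|I festival glass |
|  program river  |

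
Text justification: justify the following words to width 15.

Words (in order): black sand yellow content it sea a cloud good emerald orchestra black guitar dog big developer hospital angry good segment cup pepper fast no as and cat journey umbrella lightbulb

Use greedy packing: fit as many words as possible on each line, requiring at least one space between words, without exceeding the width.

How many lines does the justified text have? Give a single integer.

Line 1: ['black', 'sand'] (min_width=10, slack=5)
Line 2: ['yellow', 'content'] (min_width=14, slack=1)
Line 3: ['it', 'sea', 'a', 'cloud'] (min_width=14, slack=1)
Line 4: ['good', 'emerald'] (min_width=12, slack=3)
Line 5: ['orchestra', 'black'] (min_width=15, slack=0)
Line 6: ['guitar', 'dog', 'big'] (min_width=14, slack=1)
Line 7: ['developer'] (min_width=9, slack=6)
Line 8: ['hospital', 'angry'] (min_width=14, slack=1)
Line 9: ['good', 'segment'] (min_width=12, slack=3)
Line 10: ['cup', 'pepper', 'fast'] (min_width=15, slack=0)
Line 11: ['no', 'as', 'and', 'cat'] (min_width=13, slack=2)
Line 12: ['journey'] (min_width=7, slack=8)
Line 13: ['umbrella'] (min_width=8, slack=7)
Line 14: ['lightbulb'] (min_width=9, slack=6)
Total lines: 14

Answer: 14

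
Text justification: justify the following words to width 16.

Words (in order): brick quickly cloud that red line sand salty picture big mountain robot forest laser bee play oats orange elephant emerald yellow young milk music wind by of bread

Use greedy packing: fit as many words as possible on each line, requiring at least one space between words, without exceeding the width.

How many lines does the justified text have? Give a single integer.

Answer: 11

Derivation:
Line 1: ['brick', 'quickly'] (min_width=13, slack=3)
Line 2: ['cloud', 'that', 'red'] (min_width=14, slack=2)
Line 3: ['line', 'sand', 'salty'] (min_width=15, slack=1)
Line 4: ['picture', 'big'] (min_width=11, slack=5)
Line 5: ['mountain', 'robot'] (min_width=14, slack=2)
Line 6: ['forest', 'laser', 'bee'] (min_width=16, slack=0)
Line 7: ['play', 'oats', 'orange'] (min_width=16, slack=0)
Line 8: ['elephant', 'emerald'] (min_width=16, slack=0)
Line 9: ['yellow', 'young'] (min_width=12, slack=4)
Line 10: ['milk', 'music', 'wind'] (min_width=15, slack=1)
Line 11: ['by', 'of', 'bread'] (min_width=11, slack=5)
Total lines: 11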